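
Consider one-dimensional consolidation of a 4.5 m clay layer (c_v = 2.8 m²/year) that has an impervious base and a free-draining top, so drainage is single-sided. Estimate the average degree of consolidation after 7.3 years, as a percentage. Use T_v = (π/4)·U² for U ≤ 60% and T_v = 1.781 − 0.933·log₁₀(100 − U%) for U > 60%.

U ≈ 93.3 %

Drainage path length: H_d = H = 4.5 m (single drainage).
T_v = c_v·t/H_d² = 2.8×7.3/4.5² = 1.0094.
T_v = 1.0094 corresponds to the U > 60% branch:
U = 1 − 10^((1.781 − T_v)/0.933)/100 = 0.9329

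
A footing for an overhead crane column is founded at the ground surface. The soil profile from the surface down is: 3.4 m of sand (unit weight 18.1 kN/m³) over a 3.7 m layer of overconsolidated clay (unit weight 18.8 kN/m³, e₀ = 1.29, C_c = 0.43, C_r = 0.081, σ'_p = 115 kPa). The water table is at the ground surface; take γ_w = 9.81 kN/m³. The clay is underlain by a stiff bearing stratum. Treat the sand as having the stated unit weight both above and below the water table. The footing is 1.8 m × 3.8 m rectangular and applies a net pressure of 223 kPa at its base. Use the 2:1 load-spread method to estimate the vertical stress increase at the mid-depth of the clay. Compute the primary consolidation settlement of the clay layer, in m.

Mid-depth of clay below the ground surface: z = 3.4 + 3.7/2 = 5.25 m.
Total vertical stress at mid-clay: σ_v = 18.1×3.4 + 18.8×1.85 = 96.32 kPa.
Pore pressure: u = 9.81×(5.25 − 0) = 51.503 kPa.
Initial effective stress: σ'_0 = σ_v − u = 96.32 − 51.503 = 44.817 kPa.
Stress increase at mid-clay by the 2:1 spreading method:
Δσ = qBL/((B+z)(L+z)) = 223×1.8×3.8/((1.8+5.25)(3.8+5.25)) = 23.907 kPa
Final effective stress: σ'_f = 44.817 + 23.907 = 68.724 kPa.
σ'_f = 68.724 ≤ σ'_p = 115 kPa, so the clay remains overconsolidated and only the recompression index applies:
S_c = C_r·H/(1+e₀)·log₁₀(σ'_f/σ'_0) = 0.081×3.7/2.29×log₁₀(68.724/44.817)
    = 0.13087 × 0.18567 = 0.0243 m

S_c ≈ 0.0243 m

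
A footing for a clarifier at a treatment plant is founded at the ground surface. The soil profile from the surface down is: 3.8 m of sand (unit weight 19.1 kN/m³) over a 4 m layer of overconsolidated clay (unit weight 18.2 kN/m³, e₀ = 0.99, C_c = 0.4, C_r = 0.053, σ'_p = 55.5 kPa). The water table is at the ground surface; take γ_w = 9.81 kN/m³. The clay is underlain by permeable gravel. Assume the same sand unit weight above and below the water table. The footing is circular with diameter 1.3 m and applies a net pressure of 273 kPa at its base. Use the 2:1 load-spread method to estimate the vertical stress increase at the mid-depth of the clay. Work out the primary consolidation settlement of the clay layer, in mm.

S_c ≈ 37.3 mm

Mid-depth of clay below the ground surface: z = 3.8 + 4/2 = 5.8 m.
Total vertical stress at mid-clay: σ_v = 19.1×3.8 + 18.2×2 = 108.98 kPa.
Pore pressure: u = 9.81×(5.8 − 0) = 56.898 kPa.
Initial effective stress: σ'_0 = σ_v − u = 108.98 − 56.898 = 52.082 kPa.
Stress increase at mid-clay by the 2:1 spreading method:
Δσ ≈ qD²/(D+z)² = 273×1.3²/(1.3+5.8)² = 9.1524 kPa
Final effective stress: σ'_f = 52.082 + 9.1524 = 61.234 kPa.
σ'_f = 61.234 > σ'_p = 55.5 kPa, so the stress path crosses the preconsolidation pressure — recompression up to σ'_p, then virgin compression beyond:
S_c = H/(1+e₀)·[C_r·log₁₀(σ'_p/σ'_0) + C_c·log₁₀(σ'_f/σ'_p)]
    = 4/1.99 × [0.053×log₁₀(55.5/52.082) + 0.4×log₁₀(61.234/55.5)]
    = 2.0101 × [0.0014631 + 0.01708] = 0.03727 m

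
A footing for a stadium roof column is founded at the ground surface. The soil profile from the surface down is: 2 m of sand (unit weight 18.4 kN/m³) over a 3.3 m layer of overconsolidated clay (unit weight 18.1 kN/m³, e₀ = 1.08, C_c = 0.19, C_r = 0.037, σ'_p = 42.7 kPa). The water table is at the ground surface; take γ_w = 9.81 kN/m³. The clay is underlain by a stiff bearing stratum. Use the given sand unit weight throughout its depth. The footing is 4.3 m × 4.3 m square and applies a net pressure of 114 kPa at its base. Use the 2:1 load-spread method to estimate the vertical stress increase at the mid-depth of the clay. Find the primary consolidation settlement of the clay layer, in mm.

S_c ≈ 61.7 mm

Mid-depth of clay below the ground surface: z = 2 + 3.3/2 = 3.65 m.
Total vertical stress at mid-clay: σ_v = 18.4×2 + 18.1×1.65 = 66.665 kPa.
Pore pressure: u = 9.81×(3.65 − 0) = 35.806 kPa.
Initial effective stress: σ'_0 = σ_v − u = 66.665 − 35.806 = 30.859 kPa.
Stress increase at mid-clay by the 2:1 spreading method:
Δσ = qBL/((B+z)(L+z)) = 114×4.3×4.3/((4.3+3.65)(4.3+3.65)) = 33.351 kPa
Final effective stress: σ'_f = 30.859 + 33.351 = 64.21 kPa.
σ'_f = 64.21 > σ'_p = 42.7 kPa, so the stress path crosses the preconsolidation pressure — recompression up to σ'_p, then virgin compression beyond:
S_c = H/(1+e₀)·[C_r·log₁₀(σ'_p/σ'_0) + C_c·log₁₀(σ'_f/σ'_p)]
    = 3.3/2.08 × [0.037×log₁₀(42.7/30.859) + 0.19×log₁₀(64.21/42.7)]
    = 1.5865 × [0.0052187 + 0.033663] = 0.06169 m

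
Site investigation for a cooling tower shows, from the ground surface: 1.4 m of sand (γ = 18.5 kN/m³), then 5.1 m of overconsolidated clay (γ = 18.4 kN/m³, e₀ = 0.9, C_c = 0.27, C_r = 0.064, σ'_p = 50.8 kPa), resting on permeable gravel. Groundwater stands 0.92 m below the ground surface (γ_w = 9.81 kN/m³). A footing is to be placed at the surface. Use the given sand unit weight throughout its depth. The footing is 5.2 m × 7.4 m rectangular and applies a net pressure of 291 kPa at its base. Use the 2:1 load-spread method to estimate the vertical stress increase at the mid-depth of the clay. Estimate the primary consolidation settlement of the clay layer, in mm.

Mid-depth of clay below the ground surface: z = 1.4 + 5.1/2 = 3.95 m.
Total vertical stress at mid-clay: σ_v = 18.5×1.4 + 18.4×2.55 = 72.82 kPa.
Pore pressure: u = 9.81×(3.95 − 0.92) = 29.724 kPa.
Initial effective stress: σ'_0 = σ_v − u = 72.82 − 29.724 = 43.096 kPa.
Stress increase at mid-clay by the 2:1 spreading method:
Δσ = qBL/((B+z)(L+z)) = 291×5.2×7.4/((5.2+3.95)(7.4+3.95)) = 107.82 kPa
Final effective stress: σ'_f = 43.096 + 107.82 = 150.92 kPa.
σ'_f = 150.92 > σ'_p = 50.8 kPa, so the stress path crosses the preconsolidation pressure — recompression up to σ'_p, then virgin compression beyond:
S_c = H/(1+e₀)·[C_r·log₁₀(σ'_p/σ'_0) + C_c·log₁₀(σ'_f/σ'_p)]
    = 5.1/1.9 × [0.064×log₁₀(50.8/43.096) + 0.27×log₁₀(150.92/50.8)]
    = 2.6842 × [0.0045713 + 0.12768] = 0.355 m

S_c ≈ 355 mm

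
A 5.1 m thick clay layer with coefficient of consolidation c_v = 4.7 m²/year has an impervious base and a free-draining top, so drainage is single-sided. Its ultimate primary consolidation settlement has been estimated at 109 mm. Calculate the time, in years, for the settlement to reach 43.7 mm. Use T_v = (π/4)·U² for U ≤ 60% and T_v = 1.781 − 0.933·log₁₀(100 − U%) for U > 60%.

Drainage path length: H_d = H = 5.1 m (single drainage).
U = S(t)/S_ult = 43.7/109 = 0.4009.
U ≤ 60%: T_v = (π/4)·U² = (π/4)×0.40092² = 0.12624.
t = T_v·H_d²/c_v = 0.12624×5.1²/4.7 = 0.6986 years.

t ≈ 0.699 years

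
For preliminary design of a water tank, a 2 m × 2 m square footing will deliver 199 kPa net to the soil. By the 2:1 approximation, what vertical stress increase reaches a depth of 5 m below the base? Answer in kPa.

By the 2:1 method the load spreads at 1 horizontal : 2 vertical, so at depth z the loaded area has grown by z in each plan dimension:
Δσ = qBL/((B+z)(L+z)) = 199×2×2/((2+5)(2+5)) = 16.245 kPa

Δσ_z ≈ 16.2 kPa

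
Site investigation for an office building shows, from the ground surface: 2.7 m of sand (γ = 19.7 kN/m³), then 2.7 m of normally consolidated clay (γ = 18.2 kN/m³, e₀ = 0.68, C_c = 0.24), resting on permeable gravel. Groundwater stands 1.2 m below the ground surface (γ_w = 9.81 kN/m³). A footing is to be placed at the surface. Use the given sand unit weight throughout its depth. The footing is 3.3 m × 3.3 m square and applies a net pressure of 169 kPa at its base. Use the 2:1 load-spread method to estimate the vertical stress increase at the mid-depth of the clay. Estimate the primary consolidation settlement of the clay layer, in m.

S_c ≈ 0.0873 m

Mid-depth of clay below the ground surface: z = 2.7 + 2.7/2 = 4.05 m.
Total vertical stress at mid-clay: σ_v = 19.7×2.7 + 18.2×1.35 = 77.76 kPa.
Pore pressure: u = 9.81×(4.05 − 1.2) = 27.959 kPa.
Initial effective stress: σ'_0 = σ_v − u = 77.76 − 27.959 = 49.801 kPa.
Stress increase at mid-clay by the 2:1 spreading method:
Δσ = qBL/((B+z)(L+z)) = 169×3.3×3.3/((3.3+4.05)(3.3+4.05)) = 34.067 kPa
Final effective stress: σ'_f = σ'_0 + Δσ = 49.801 + 34.067 = 83.868 kPa.
Normally consolidated clay, so the full stress increment lies on the virgin compression line:
S_c = C_c·H/(1+e₀)·log₁₀(σ'_f/σ'_0) = 0.24×2.7/(1+0.68)×log₁₀(83.868/49.801)
    = 0.38571 × 0.22636 = 0.08731 m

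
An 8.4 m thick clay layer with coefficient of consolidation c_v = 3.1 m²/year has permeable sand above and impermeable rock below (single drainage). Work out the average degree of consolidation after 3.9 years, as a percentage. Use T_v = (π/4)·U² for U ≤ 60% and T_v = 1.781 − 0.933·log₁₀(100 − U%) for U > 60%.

Drainage path length: H_d = H = 8.4 m (single drainage).
T_v = c_v·t/H_d² = 3.1×3.9/8.4² = 0.17134.
T_v = 0.17134 corresponds to the U ≤ 60% branch:
U = √(4T_v/π) = 0.4671

U ≈ 46.7 %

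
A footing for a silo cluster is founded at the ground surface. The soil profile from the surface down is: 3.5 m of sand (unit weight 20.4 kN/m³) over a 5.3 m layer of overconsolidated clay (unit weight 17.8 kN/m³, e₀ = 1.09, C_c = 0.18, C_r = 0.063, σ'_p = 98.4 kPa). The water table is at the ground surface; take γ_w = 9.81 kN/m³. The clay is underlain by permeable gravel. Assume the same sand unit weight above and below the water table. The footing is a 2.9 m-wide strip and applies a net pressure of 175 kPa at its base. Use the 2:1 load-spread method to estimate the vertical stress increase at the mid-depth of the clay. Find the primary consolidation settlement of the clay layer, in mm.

S_c ≈ 66.1 mm

Mid-depth of clay below the ground surface: z = 3.5 + 5.3/2 = 6.15 m.
Total vertical stress at mid-clay: σ_v = 20.4×3.5 + 17.8×2.65 = 118.57 kPa.
Pore pressure: u = 9.81×(6.15 − 0) = 60.332 kPa.
Initial effective stress: σ'_0 = σ_v − u = 118.57 − 60.332 = 58.238 kPa.
Stress increase at mid-clay by the 2:1 spreading method:
Δσ = qB/(B+z) = 175×2.9/(2.9+6.15) = 56.077 kPa
Final effective stress: σ'_f = 58.238 + 56.077 = 114.31 kPa.
σ'_f = 114.31 > σ'_p = 98.4 kPa, so the stress path crosses the preconsolidation pressure — recompression up to σ'_p, then virgin compression beyond:
S_c = H/(1+e₀)·[C_r·log₁₀(σ'_p/σ'_0) + C_c·log₁₀(σ'_f/σ'_p)]
    = 5.3/2.09 × [0.063×log₁₀(98.4/58.238) + 0.18×log₁₀(114.31/98.4)]
    = 2.5359 × [0.014351 + 0.011716] = 0.0661 m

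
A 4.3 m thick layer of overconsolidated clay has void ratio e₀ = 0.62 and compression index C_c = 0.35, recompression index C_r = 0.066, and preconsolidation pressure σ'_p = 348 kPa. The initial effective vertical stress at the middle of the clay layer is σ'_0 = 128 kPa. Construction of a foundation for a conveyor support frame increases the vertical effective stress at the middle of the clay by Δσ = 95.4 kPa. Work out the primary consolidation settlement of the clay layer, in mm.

Final effective stress: σ'_f = 128 + 95.4 = 223.4 kPa.
σ'_f = 223.4 ≤ σ'_p = 348 kPa, so the clay remains overconsolidated and only the recompression index applies:
S_c = C_r·H/(1+e₀)·log₁₀(σ'_f/σ'_0) = 0.066×4.3/1.62×log₁₀(223.4/128)
    = 0.17518 × 0.24187 = 0.04237 m

S_c ≈ 42.4 mm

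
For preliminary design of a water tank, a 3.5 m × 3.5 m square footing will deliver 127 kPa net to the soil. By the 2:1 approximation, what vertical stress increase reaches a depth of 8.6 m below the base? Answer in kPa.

By the 2:1 method the load spreads at 1 horizontal : 2 vertical, so at depth z the loaded area has grown by z in each plan dimension:
Δσ = qBL/((B+z)(L+z)) = 127×3.5×3.5/((3.5+8.6)(3.5+8.6)) = 10.626 kPa

Δσ_z ≈ 10.6 kPa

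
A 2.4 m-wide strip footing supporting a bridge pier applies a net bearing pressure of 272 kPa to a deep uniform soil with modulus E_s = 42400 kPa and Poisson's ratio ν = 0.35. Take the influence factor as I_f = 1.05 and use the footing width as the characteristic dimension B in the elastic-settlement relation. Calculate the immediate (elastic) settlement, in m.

S_e ≈ 0.0142 m

Immediate (elastic) settlement: S_e = q·B·(1−ν²)/E_s · I_f.
S_e = 272 × 2.4 × (1 − 0.35²) / 42400 × 1.05
    = 272 × 2.4 × 0.8775 / 42400 × 1.05
    = 0.01419 m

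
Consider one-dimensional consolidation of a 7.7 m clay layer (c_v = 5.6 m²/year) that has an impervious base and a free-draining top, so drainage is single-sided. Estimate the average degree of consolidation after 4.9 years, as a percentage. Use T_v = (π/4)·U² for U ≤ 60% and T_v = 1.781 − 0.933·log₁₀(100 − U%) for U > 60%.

U ≈ 74.1 %

Drainage path length: H_d = H = 7.7 m (single drainage).
T_v = c_v·t/H_d² = 5.6×4.9/7.7² = 0.46281.
T_v = 0.46281 corresponds to the U > 60% branch:
U = 1 − 10^((1.781 − T_v)/0.933)/100 = 0.7413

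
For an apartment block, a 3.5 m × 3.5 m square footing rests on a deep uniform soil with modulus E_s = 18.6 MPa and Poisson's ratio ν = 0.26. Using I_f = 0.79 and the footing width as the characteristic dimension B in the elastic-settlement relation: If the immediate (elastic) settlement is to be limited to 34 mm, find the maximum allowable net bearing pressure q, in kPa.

q ≈ 245 kPa

E_s = 18.6 MPa = 18600 kPa.
S_e = q·B·(1−ν²)/E_s · I_f  ⇒  q = S_e·E_s / (B·(1−ν²)·I_f).
q = 0.034 × 18600 / (3.5 × 0.9324 × 0.79) = 245.3 kPa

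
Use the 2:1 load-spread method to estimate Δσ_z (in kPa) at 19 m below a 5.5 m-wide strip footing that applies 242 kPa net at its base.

Δσ_z ≈ 54.3 kPa

By the 2:1 method the load spreads at 1 horizontal : 2 vertical, so at depth z the loaded area has grown by z in each plan dimension:
Δσ = qB/(B+z) = 242×5.5/(5.5+19) = 54.327 kPa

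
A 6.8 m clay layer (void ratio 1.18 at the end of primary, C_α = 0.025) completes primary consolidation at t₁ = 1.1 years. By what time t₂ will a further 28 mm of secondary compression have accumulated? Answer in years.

S_s = C_α·H/(1+e_p)·log₁₀(t₂/t₁) ⇒ log₁₀(t₂/t₁) = S_s·(1+e_p)/(C_α·H).
log₁₀(t₂/t₁) = 0.028 × (1+1.18) / (0.025×6.8) = 0.3591
t₂ = t₁ × 10^0.3591 = 1.1 × 2.286 = 2.514 years

t₂ ≈ 2.51 years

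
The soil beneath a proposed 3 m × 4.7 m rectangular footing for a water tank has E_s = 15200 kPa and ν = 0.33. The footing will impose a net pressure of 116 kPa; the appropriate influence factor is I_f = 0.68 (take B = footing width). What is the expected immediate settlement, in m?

Immediate (elastic) settlement: S_e = q·B·(1−ν²)/E_s · I_f.
S_e = 116 × 3 × (1 − 0.33²) / 15200 × 0.68
    = 116 × 3 × 0.8911 / 15200 × 0.68
    = 0.01387 m

S_e ≈ 0.0139 m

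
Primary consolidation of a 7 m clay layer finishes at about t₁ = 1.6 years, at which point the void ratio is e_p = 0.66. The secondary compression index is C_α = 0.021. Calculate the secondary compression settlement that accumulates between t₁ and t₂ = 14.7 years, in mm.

S_s ≈ 85.3 mm

Secondary compression: S_s = C_α·H/(1+e_p)·log₁₀(t₂/t₁)
S_s = 0.021×7/(1+0.66)×log₁₀(14.7/1.6)
    = 0.08855 × 0.9632 = 0.0853 m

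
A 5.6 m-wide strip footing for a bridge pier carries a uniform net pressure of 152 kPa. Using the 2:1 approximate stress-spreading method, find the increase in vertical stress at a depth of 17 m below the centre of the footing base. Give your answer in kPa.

By the 2:1 method the load spreads at 1 horizontal : 2 vertical, so at depth z the loaded area has grown by z in each plan dimension:
Δσ = qB/(B+z) = 152×5.6/(5.6+17) = 37.664 kPa

Δσ_z ≈ 37.7 kPa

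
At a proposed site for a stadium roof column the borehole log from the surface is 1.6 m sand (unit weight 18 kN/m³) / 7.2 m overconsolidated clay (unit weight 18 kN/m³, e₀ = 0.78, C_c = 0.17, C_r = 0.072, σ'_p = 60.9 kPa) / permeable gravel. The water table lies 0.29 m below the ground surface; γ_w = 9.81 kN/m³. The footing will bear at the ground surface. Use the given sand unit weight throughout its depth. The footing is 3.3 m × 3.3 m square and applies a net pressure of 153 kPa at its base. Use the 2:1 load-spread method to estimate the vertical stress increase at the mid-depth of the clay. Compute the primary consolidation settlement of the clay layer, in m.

S_c ≈ 0.0722 m

Mid-depth of clay below the ground surface: z = 1.6 + 7.2/2 = 5.2 m.
Total vertical stress at mid-clay: σ_v = 18×1.6 + 18×3.6 = 93.6 kPa.
Pore pressure: u = 9.81×(5.2 − 0.29) = 48.167 kPa.
Initial effective stress: σ'_0 = σ_v − u = 93.6 − 48.167 = 45.433 kPa.
Stress increase at mid-clay by the 2:1 spreading method:
Δσ = qBL/((B+z)(L+z)) = 153×3.3×3.3/((3.3+5.2)(3.3+5.2)) = 23.061 kPa
Final effective stress: σ'_f = 45.433 + 23.061 = 68.494 kPa.
σ'_f = 68.494 > σ'_p = 60.9 kPa, so the stress path crosses the preconsolidation pressure — recompression up to σ'_p, then virgin compression beyond:
S_c = H/(1+e₀)·[C_r·log₁₀(σ'_p/σ'_0) + C_c·log₁₀(σ'_f/σ'_p)]
    = 7.2/1.78 × [0.072×log₁₀(60.9/45.433) + 0.17×log₁₀(68.494/60.9)]
    = 4.0449 × [0.0091617 + 0.008676] = 0.07215 m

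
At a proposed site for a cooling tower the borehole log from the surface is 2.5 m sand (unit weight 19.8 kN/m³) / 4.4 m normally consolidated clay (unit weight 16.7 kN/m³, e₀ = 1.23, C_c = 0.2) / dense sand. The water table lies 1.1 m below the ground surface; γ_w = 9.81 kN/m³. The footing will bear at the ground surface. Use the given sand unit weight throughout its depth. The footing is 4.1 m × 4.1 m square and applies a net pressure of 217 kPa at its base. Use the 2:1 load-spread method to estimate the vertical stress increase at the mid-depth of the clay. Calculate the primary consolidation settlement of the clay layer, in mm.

S_c ≈ 112 mm

Mid-depth of clay below the ground surface: z = 2.5 + 4.4/2 = 4.7 m.
Total vertical stress at mid-clay: σ_v = 19.8×2.5 + 16.7×2.2 = 86.24 kPa.
Pore pressure: u = 9.81×(4.7 − 1.1) = 35.316 kPa.
Initial effective stress: σ'_0 = σ_v − u = 86.24 − 35.316 = 50.924 kPa.
Stress increase at mid-clay by the 2:1 spreading method:
Δσ = qBL/((B+z)(L+z)) = 217×4.1×4.1/((4.1+4.7)(4.1+4.7)) = 47.104 kPa
Final effective stress: σ'_f = σ'_0 + Δσ = 50.924 + 47.104 = 98.028 kPa.
Normally consolidated clay, so the full stress increment lies on the virgin compression line:
S_c = C_c·H/(1+e₀)·log₁₀(σ'_f/σ'_0) = 0.2×4.4/(1+1.23)×log₁₀(98.028/50.924)
    = 0.39462 × 0.28443 = 0.1122 m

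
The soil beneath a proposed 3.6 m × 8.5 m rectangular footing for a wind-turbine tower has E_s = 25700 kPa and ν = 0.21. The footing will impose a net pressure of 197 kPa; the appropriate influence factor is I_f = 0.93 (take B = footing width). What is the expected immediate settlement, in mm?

S_e ≈ 24.5 mm

Immediate (elastic) settlement: S_e = q·B·(1−ν²)/E_s · I_f.
S_e = 197 × 3.6 × (1 − 0.21²) / 25700 × 0.93
    = 197 × 3.6 × 0.9559 / 25700 × 0.93
    = 0.02453 m = 24.53 mm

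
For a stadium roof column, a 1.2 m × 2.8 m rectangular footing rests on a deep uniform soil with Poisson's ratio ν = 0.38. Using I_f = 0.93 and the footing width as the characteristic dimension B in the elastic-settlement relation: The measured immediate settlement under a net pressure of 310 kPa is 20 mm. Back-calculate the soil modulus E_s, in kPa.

E_s ≈ 14800 kPa

S_e = q·B·(1−ν²)/E_s · I_f  ⇒  E_s = q·B·(1−ν²)·I_f / S_e.
E_s = 310 × 1.2 × 0.8556 × 0.93 / 0.02 = 14800 kPa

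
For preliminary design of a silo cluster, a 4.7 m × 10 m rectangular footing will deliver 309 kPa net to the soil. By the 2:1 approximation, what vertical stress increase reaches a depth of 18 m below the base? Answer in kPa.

By the 2:1 method the load spreads at 1 horizontal : 2 vertical, so at depth z the loaded area has grown by z in each plan dimension:
Δσ = qBL/((B+z)(L+z)) = 309×4.7×10/((4.7+18)(10+18)) = 22.849 kPa

Δσ_z ≈ 22.8 kPa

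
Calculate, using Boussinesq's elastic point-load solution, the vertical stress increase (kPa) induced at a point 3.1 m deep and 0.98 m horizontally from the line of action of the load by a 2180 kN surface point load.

Δσ_z ≈ 85.4 kPa

Boussinesq vertical stress below a point load on an elastic half-space:
Δσ_z = 3P/(2πz²) · [1 + (r/z)²]^(−5/2)
r/z = 0.98/3.1 = 0.31613; [1+(r/z)²]^(−5/2) = 0.7881.
Δσ_z = 3×2180/(2π×3.1²) × 0.7881 = 108.31 × 0.7881 = 85.36 kPa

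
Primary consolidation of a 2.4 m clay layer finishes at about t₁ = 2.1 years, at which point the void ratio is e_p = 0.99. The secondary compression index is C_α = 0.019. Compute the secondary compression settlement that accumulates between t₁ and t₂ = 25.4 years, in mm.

Secondary compression: S_s = C_α·H/(1+e_p)·log₁₀(t₂/t₁)
S_s = 0.019×2.4/(1+0.99)×log₁₀(25.4/2.1)
    = 0.02291 × 1.083 = 0.02481 m

S_s ≈ 24.8 mm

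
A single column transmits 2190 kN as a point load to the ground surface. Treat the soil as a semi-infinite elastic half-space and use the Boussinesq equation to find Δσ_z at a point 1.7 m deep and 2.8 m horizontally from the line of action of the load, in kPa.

Boussinesq vertical stress below a point load on an elastic half-space:
Δσ_z = 3P/(2πz²) · [1 + (r/z)²]^(−5/2)
r/z = 2.8/1.7 = 1.6471; [1+(r/z)²]^(−5/2) = 0.037648.
Δσ_z = 3×2190/(2π×1.7²) × 0.037648 = 361.82 × 0.037648 = 13.62 kPa

Δσ_z ≈ 13.6 kPa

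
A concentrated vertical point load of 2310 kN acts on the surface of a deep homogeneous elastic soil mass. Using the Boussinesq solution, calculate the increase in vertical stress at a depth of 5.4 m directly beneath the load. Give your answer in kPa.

Δσ_z ≈ 37.8 kPa

Boussinesq vertical stress below a point load on an elastic half-space:
Δσ_z = 3P/(2πz²) · [1 + (r/z)²]^(−5/2)
r/z = 0/5.4 = 0; [1+(r/z)²]^(−5/2) = 1.
Δσ_z = 3×2310/(2π×5.4²) × 1 = 37.824 × 1 = 37.82 kPa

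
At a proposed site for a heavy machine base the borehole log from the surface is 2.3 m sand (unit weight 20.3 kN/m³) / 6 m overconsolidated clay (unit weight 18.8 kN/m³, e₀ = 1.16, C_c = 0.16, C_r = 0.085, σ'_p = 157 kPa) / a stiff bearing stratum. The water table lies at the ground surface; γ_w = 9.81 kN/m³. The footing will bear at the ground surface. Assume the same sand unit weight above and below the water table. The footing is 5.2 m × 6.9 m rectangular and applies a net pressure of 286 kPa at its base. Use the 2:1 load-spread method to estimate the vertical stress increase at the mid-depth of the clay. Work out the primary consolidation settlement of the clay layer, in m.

Mid-depth of clay below the ground surface: z = 2.3 + 6/2 = 5.3 m.
Total vertical stress at mid-clay: σ_v = 20.3×2.3 + 18.8×3 = 103.09 kPa.
Pore pressure: u = 9.81×(5.3 − 0) = 51.993 kPa.
Initial effective stress: σ'_0 = σ_v − u = 103.09 − 51.993 = 51.097 kPa.
Stress increase at mid-clay by the 2:1 spreading method:
Δσ = qBL/((B+z)(L+z)) = 286×5.2×6.9/((5.2+5.3)(6.9+5.3)) = 80.107 kPa
Final effective stress: σ'_f = 51.097 + 80.107 = 131.2 kPa.
σ'_f = 131.2 ≤ σ'_p = 157 kPa, so the clay remains overconsolidated and only the recompression index applies:
S_c = C_r·H/(1+e₀)·log₁₀(σ'_f/σ'_0) = 0.085×6/2.16×log₁₀(131.2/51.097)
    = 0.23611 × 0.40954 = 0.0967 m

S_c ≈ 0.0967 m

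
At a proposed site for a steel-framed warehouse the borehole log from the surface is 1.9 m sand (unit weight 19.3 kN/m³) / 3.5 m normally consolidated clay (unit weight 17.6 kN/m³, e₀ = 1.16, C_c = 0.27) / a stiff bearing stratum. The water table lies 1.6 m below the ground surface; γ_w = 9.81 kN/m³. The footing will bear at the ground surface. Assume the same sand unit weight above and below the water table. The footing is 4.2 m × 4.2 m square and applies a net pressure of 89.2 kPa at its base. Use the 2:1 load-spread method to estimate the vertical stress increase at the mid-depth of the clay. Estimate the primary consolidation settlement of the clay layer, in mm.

S_c ≈ 81.9 mm

Mid-depth of clay below the ground surface: z = 1.9 + 3.5/2 = 3.65 m.
Total vertical stress at mid-clay: σ_v = 19.3×1.9 + 17.6×1.75 = 67.47 kPa.
Pore pressure: u = 9.81×(3.65 − 1.6) = 20.11 kPa.
Initial effective stress: σ'_0 = σ_v − u = 67.47 − 20.11 = 47.36 kPa.
Stress increase at mid-clay by the 2:1 spreading method:
Δσ = qBL/((B+z)(L+z)) = 89.2×4.2×4.2/((4.2+3.65)(4.2+3.65)) = 25.534 kPa
Final effective stress: σ'_f = σ'_0 + Δσ = 47.36 + 25.534 = 72.894 kPa.
Normally consolidated clay, so the full stress increment lies on the virgin compression line:
S_c = C_c·H/(1+e₀)·log₁₀(σ'_f/σ'_0) = 0.27×3.5/(1+1.16)×log₁₀(72.894/47.36)
    = 0.4375 × 0.18728 = 0.08194 m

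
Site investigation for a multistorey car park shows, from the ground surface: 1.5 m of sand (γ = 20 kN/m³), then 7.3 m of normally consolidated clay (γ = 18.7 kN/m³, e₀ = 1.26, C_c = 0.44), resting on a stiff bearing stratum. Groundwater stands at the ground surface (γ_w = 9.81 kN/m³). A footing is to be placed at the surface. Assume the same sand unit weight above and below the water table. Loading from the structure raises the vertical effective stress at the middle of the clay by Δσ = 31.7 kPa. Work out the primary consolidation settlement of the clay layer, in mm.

Mid-depth of clay below the ground surface: z = 1.5 + 7.3/2 = 5.15 m.
Total vertical stress at mid-clay: σ_v = 20×1.5 + 18.7×3.65 = 98.255 kPa.
Pore pressure: u = 9.81×(5.15 − 0) = 50.522 kPa.
Initial effective stress: σ'_0 = σ_v − u = 98.255 − 50.522 = 47.733 kPa.
Final effective stress: σ'_f = σ'_0 + Δσ = 47.733 + 31.7 = 79.433 kPa.
Normally consolidated clay, so the full stress increment lies on the virgin compression line:
S_c = C_c·H/(1+e₀)·log₁₀(σ'_f/σ'_0) = 0.44×7.3/(1+1.26)×log₁₀(79.433/47.733)
    = 1.4212 × 0.22118 = 0.3143 m

S_c ≈ 314 mm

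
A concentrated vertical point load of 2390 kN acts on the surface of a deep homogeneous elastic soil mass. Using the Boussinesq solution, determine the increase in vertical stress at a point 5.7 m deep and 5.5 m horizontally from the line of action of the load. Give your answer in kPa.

Δσ_z ≈ 6.78 kPa

Boussinesq vertical stress below a point load on an elastic half-space:
Δσ_z = 3P/(2πz²) · [1 + (r/z)²]^(−5/2)
r/z = 5.5/5.7 = 0.96491; [1+(r/z)²]^(−5/2) = 0.19298.
Δσ_z = 3×2390/(2π×5.7²) × 0.19298 = 35.123 × 0.19298 = 6.778 kPa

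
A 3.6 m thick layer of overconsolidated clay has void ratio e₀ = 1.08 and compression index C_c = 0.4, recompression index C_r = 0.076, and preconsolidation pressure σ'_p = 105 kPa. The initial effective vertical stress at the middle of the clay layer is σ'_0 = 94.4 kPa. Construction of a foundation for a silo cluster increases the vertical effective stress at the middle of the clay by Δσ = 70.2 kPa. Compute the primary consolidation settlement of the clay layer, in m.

S_c ≈ 0.141 m

Final effective stress: σ'_f = 94.4 + 70.2 = 164.6 kPa.
σ'_f = 164.6 > σ'_p = 105 kPa, so the stress path crosses the preconsolidation pressure — recompression up to σ'_p, then virgin compression beyond:
S_c = H/(1+e₀)·[C_r·log₁₀(σ'_p/σ'_0) + C_c·log₁₀(σ'_f/σ'_p)]
    = 3.6/2.08 × [0.076×log₁₀(105/94.4) + 0.4×log₁₀(164.6/105)]
    = 1.7308 × [0.0035125 + 0.078096] = 0.1412 m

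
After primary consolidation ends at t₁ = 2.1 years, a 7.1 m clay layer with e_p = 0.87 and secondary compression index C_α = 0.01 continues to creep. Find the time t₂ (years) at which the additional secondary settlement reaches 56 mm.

S_s = C_α·H/(1+e_p)·log₁₀(t₂/t₁) ⇒ log₁₀(t₂/t₁) = S_s·(1+e_p)/(C_α·H).
log₁₀(t₂/t₁) = 0.056 × (1+0.87) / (0.01×7.1) = 1.475
t₂ = t₁ × 10^1.475 = 2.1 × 29.85 = 62.68 years

t₂ ≈ 62.7 years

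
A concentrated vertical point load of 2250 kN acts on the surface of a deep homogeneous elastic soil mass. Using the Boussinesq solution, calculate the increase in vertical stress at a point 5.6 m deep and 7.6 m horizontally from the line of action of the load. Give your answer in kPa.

Boussinesq vertical stress below a point load on an elastic half-space:
Δσ_z = 3P/(2πz²) · [1 + (r/z)²]^(−5/2)
r/z = 7.6/5.6 = 1.3571; [1+(r/z)²]^(−5/2) = 0.073452.
Δσ_z = 3×2250/(2π×5.6²) × 0.073452 = 34.257 × 0.073452 = 2.516 kPa

Δσ_z ≈ 2.52 kPa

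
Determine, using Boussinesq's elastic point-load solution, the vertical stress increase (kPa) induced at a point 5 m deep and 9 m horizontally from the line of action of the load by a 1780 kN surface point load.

Δσ_z ≈ 0.918 kPa

Boussinesq vertical stress below a point load on an elastic half-space:
Δσ_z = 3P/(2πz²) · [1 + (r/z)²]^(−5/2)
r/z = 9/5 = 1.8; [1+(r/z)²]^(−5/2) = 0.027014.
Δσ_z = 3×1780/(2π×5²) × 0.027014 = 33.995 × 0.027014 = 0.9183 kPa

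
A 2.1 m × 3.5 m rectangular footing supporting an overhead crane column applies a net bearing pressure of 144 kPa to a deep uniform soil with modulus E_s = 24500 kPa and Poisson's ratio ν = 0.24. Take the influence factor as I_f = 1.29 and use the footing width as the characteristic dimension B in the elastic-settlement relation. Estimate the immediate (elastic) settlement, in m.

S_e ≈ 0.015 m

Immediate (elastic) settlement: S_e = q·B·(1−ν²)/E_s · I_f.
S_e = 144 × 2.1 × (1 − 0.24²) / 24500 × 1.29
    = 144 × 2.1 × 0.9424 / 24500 × 1.29
    = 0.01501 m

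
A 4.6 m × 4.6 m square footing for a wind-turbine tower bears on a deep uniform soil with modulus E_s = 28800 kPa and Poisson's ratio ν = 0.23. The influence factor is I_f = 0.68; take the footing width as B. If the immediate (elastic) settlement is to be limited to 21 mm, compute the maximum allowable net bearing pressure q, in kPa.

q ≈ 204 kPa

S_e = q·B·(1−ν²)/E_s · I_f  ⇒  q = S_e·E_s / (B·(1−ν²)·I_f).
q = 0.021 × 28800 / (4.6 × 0.9471 × 0.68) = 204.1 kPa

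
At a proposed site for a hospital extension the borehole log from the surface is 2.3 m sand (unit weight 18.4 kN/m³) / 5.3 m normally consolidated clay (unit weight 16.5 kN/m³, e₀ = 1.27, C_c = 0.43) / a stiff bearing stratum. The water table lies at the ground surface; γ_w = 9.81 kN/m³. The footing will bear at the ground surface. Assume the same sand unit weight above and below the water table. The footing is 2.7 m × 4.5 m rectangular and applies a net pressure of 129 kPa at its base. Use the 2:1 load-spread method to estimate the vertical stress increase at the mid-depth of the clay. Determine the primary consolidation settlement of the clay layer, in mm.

Mid-depth of clay below the ground surface: z = 2.3 + 5.3/2 = 4.95 m.
Total vertical stress at mid-clay: σ_v = 18.4×2.3 + 16.5×2.65 = 86.045 kPa.
Pore pressure: u = 9.81×(4.95 − 0) = 48.56 kPa.
Initial effective stress: σ'_0 = σ_v − u = 86.045 − 48.56 = 37.485 kPa.
Stress increase at mid-clay by the 2:1 spreading method:
Δσ = qBL/((B+z)(L+z)) = 129×2.7×4.5/((2.7+4.95)(4.5+4.95)) = 21.681 kPa
Final effective stress: σ'_f = σ'_0 + Δσ = 37.485 + 21.681 = 59.166 kPa.
Normally consolidated clay, so the full stress increment lies on the virgin compression line:
S_c = C_c·H/(1+e₀)·log₁₀(σ'_f/σ'_0) = 0.43×5.3/(1+1.27)×log₁₀(59.166/37.485)
    = 1.004 × 0.19821 = 0.199 m

S_c ≈ 199 mm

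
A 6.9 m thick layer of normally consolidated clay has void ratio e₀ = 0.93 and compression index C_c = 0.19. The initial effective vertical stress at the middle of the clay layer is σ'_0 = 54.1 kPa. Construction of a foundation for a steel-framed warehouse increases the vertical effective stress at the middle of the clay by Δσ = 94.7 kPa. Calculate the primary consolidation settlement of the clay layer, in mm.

S_c ≈ 298 mm

Final effective stress: σ'_f = σ'_0 + Δσ = 54.1 + 94.7 = 148.8 kPa.
Normally consolidated clay, so the full stress increment lies on the virgin compression line:
S_c = C_c·H/(1+e₀)·log₁₀(σ'_f/σ'_0) = 0.19×6.9/(1+0.93)×log₁₀(148.8/54.1)
    = 0.67927 × 0.43941 = 0.2985 m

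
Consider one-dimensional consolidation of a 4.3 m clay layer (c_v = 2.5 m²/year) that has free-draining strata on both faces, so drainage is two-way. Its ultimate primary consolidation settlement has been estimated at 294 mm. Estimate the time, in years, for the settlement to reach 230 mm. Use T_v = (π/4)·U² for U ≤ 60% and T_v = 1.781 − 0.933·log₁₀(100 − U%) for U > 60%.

t ≈ 0.985 years

Drainage path length: H_d = H/2 = 2.15 m (double drainage).
U = S(t)/S_ult = 230/294 = 0.7823.
U > 60%: T_v = 1.781 − 0.933·log₁₀(100 − 78.231) = 0.5328.
t = T_v·H_d²/c_v = 0.5328×2.15²/2.5 = 0.9851 years.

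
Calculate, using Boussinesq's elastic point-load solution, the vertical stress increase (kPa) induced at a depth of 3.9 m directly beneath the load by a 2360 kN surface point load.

Boussinesq vertical stress below a point load on an elastic half-space:
Δσ_z = 3P/(2πz²) · [1 + (r/z)²]^(−5/2)
r/z = 0/3.9 = 0; [1+(r/z)²]^(−5/2) = 1.
Δσ_z = 3×2360/(2π×3.9²) × 1 = 74.084 × 1 = 74.08 kPa

Δσ_z ≈ 74.1 kPa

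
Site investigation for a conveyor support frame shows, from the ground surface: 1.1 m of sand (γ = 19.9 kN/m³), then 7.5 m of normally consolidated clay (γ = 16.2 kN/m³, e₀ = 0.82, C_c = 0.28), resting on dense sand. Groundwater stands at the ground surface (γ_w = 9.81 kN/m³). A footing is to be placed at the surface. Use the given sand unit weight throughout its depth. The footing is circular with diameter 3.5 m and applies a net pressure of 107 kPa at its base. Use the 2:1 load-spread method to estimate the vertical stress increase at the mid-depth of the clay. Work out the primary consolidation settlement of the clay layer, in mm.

S_c ≈ 215 mm

Mid-depth of clay below the ground surface: z = 1.1 + 7.5/2 = 4.85 m.
Total vertical stress at mid-clay: σ_v = 19.9×1.1 + 16.2×3.75 = 82.64 kPa.
Pore pressure: u = 9.81×(4.85 − 0) = 47.578 kPa.
Initial effective stress: σ'_0 = σ_v − u = 82.64 − 47.578 = 35.062 kPa.
Stress increase at mid-clay by the 2:1 spreading method:
Δσ ≈ qD²/(D+z)² = 107×3.5²/(3.5+4.85)² = 18.8 kPa
Final effective stress: σ'_f = σ'_0 + Δσ = 35.062 + 18.8 = 53.862 kPa.
Normally consolidated clay, so the full stress increment lies on the virgin compression line:
S_c = C_c·H/(1+e₀)·log₁₀(σ'_f/σ'_0) = 0.28×7.5/(1+0.82)×log₁₀(53.862/35.062)
    = 1.1538 × 0.18645 = 0.2151 m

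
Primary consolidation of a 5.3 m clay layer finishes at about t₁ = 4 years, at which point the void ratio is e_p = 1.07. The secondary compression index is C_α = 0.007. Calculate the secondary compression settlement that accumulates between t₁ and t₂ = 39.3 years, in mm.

Secondary compression: S_s = C_α·H/(1+e_p)·log₁₀(t₂/t₁)
S_s = 0.007×5.3/(1+1.07)×log₁₀(39.3/4)
    = 0.01792 × 0.9923 = 0.01779 m

S_s ≈ 17.8 mm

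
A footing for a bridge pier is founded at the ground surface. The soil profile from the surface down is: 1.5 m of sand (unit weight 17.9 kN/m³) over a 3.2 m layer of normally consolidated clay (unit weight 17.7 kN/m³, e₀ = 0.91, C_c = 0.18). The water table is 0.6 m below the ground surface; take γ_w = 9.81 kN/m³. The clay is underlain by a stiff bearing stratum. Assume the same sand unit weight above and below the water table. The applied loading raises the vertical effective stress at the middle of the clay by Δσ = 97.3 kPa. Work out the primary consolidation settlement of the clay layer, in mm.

S_c ≈ 187 mm

Mid-depth of clay below the ground surface: z = 1.5 + 3.2/2 = 3.1 m.
Total vertical stress at mid-clay: σ_v = 17.9×1.5 + 17.7×1.6 = 55.17 kPa.
Pore pressure: u = 9.81×(3.1 − 0.6) = 24.525 kPa.
Initial effective stress: σ'_0 = σ_v − u = 55.17 − 24.525 = 30.645 kPa.
Final effective stress: σ'_f = σ'_0 + Δσ = 30.645 + 97.3 = 127.94 kPa.
Normally consolidated clay, so the full stress increment lies on the virgin compression line:
S_c = C_c·H/(1+e₀)·log₁₀(σ'_f/σ'_0) = 0.18×3.2/(1+0.91)×log₁₀(127.94/30.645)
    = 0.30157 × 0.62065 = 0.1872 m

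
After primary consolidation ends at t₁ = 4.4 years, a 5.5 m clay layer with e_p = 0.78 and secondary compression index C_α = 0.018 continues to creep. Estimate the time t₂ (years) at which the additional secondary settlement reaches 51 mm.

S_s = C_α·H/(1+e_p)·log₁₀(t₂/t₁) ⇒ log₁₀(t₂/t₁) = S_s·(1+e_p)/(C_α·H).
log₁₀(t₂/t₁) = 0.051 × (1+0.78) / (0.018×5.5) = 0.917
t₂ = t₁ × 10^0.917 = 4.4 × 8.26 = 36.34 years

t₂ ≈ 36.3 years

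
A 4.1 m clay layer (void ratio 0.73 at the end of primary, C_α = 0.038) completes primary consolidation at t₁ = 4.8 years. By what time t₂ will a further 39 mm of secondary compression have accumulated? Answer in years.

S_s = C_α·H/(1+e_p)·log₁₀(t₂/t₁) ⇒ log₁₀(t₂/t₁) = S_s·(1+e_p)/(C_α·H).
log₁₀(t₂/t₁) = 0.039 × (1+0.73) / (0.038×4.1) = 0.4331
t₂ = t₁ × 10^0.4331 = 4.8 × 2.711 = 13.01 years

t₂ ≈ 13 years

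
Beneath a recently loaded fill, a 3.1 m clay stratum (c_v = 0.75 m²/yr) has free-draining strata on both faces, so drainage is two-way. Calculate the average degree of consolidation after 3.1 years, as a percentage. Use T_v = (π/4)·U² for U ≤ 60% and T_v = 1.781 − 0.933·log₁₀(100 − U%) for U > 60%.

U ≈ 92.6 %

Drainage path length: H_d = H/2 = 1.55 m (double drainage).
T_v = c_v·t/H_d² = 0.75×3.1/1.55² = 0.96774.
T_v = 0.96774 corresponds to the U > 60% branch:
U = 1 − 10^((1.781 − T_v)/0.933)/100 = 0.9256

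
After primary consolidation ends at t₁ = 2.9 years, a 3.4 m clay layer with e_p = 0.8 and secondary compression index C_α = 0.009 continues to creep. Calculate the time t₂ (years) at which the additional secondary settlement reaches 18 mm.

t₂ ≈ 33.2 years

S_s = C_α·H/(1+e_p)·log₁₀(t₂/t₁) ⇒ log₁₀(t₂/t₁) = S_s·(1+e_p)/(C_α·H).
log₁₀(t₂/t₁) = 0.018 × (1+0.8) / (0.009×3.4) = 1.059
t₂ = t₁ × 10^1.059 = 2.9 × 11.45 = 33.21 years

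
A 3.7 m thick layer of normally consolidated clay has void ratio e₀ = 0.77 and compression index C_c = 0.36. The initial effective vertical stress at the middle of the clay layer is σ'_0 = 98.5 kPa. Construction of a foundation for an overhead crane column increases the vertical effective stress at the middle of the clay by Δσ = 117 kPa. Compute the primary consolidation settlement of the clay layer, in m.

S_c ≈ 0.256 m

Final effective stress: σ'_f = σ'_0 + Δσ = 98.5 + 117 = 215.5 kPa.
Normally consolidated clay, so the full stress increment lies on the virgin compression line:
S_c = C_c·H/(1+e₀)·log₁₀(σ'_f/σ'_0) = 0.36×3.7/(1+0.77)×log₁₀(215.5/98.5)
    = 0.75254 × 0.34001 = 0.2559 m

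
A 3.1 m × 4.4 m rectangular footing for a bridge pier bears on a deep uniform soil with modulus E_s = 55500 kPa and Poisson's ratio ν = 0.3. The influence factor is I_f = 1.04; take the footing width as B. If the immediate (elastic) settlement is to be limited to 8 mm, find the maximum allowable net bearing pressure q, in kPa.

S_e = q·B·(1−ν²)/E_s · I_f  ⇒  q = S_e·E_s / (B·(1−ν²)·I_f).
q = 0.008 × 55500 / (3.1 × 0.91 × 1.04) = 151.3 kPa

q ≈ 151 kPa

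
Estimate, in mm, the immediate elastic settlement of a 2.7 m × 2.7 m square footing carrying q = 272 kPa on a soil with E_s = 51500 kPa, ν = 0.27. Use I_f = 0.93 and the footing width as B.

S_e ≈ 12.3 mm

Immediate (elastic) settlement: S_e = q·B·(1−ν²)/E_s · I_f.
S_e = 272 × 2.7 × (1 − 0.27²) / 51500 × 0.93
    = 272 × 2.7 × 0.9271 / 51500 × 0.93
    = 0.0123 m = 12.3 mm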